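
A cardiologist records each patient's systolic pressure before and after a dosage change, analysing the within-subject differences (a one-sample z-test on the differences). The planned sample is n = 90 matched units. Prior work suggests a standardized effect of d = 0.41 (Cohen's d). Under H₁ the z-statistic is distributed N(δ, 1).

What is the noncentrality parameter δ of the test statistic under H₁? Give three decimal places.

δ = d·√n = 0.41 × √90 = 3.8896

δ ≈ 3.890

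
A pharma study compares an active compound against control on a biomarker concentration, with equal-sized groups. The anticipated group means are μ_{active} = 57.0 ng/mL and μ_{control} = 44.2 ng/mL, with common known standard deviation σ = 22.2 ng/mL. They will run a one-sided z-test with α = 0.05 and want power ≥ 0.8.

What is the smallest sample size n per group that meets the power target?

n = 38 per group

Standardized effect: d = |μ_{active} − μ_{control}| / σ = |57.0 − 44.2| / 22.2 = 0.5766
For power 0.8 need Φ(δ − z_{0.05}) = 0.8, so δ = z_{0.05} + z_{0.20} = 1.645 + 0.842 = 2.486.
δ = d·√(n/2) ⇒ n = 2(δ/d)² = 2 × (2.486 / 0.5766)² = 37.19.
Round up to the next whole unit.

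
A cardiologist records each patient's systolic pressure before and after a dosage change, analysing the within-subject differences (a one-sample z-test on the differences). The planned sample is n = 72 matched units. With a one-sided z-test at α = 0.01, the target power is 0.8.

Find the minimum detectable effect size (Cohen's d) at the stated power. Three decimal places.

Need Φ(δ − 2.326) = 0.8, so δ = 2.326 + 0.842 = 3.168.
δ = d·√n ⇒ d = δ/√n = 3.168/√72 = 0.3733.

d ≈ 0.373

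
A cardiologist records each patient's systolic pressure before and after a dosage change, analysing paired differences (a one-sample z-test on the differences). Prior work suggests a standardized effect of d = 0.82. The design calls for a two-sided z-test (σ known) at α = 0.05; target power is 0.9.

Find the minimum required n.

For power 0.9 need Φ(δ − z_{0.025}) = 0.9, so δ = z_{0.025} + z_{0.10} = 1.960 + 1.282 = 3.242.
(Ignoring the negligible lower-tail rejection probability gives the usual closed-form inversion.)
δ = d·√n ⇒ n = (δ/d)² = (3.242 / 0.82)² = 15.63.
Rounding up, n = 16.

n = 16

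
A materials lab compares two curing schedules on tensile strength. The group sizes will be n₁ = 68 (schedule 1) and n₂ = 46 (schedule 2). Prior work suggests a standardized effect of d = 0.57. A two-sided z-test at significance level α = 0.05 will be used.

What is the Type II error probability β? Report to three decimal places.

Noncentrality parameter: δ = d / √(1/n₁ + 1/n₂) = 0.57 / √(1/68 + 1/46) = 2.9858
Two-sided α = 0.05 → critical value z_{0.025} = 1.960.
Power = Φ(δ − 1.960) + Φ(−δ − 1.960) = Φ(1.026) + Φ(-4.946) = 0.8475 + 0.0000 = 0.8475.
Type II error: β = 1 − power = 1 − 0.8475 = 0.1525.

β ≈ 0.152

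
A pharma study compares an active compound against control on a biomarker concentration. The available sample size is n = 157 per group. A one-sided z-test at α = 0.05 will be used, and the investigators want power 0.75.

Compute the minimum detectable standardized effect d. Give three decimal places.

Required noncentrality: δ = z_{0.05} + z_{0.25} = 1.645 + 0.674 = 2.319.
δ = d·√(n/2) ⇒ d = δ/√(n/2) = 2.319/√(157/2) = 0.2618.

d ≈ 0.262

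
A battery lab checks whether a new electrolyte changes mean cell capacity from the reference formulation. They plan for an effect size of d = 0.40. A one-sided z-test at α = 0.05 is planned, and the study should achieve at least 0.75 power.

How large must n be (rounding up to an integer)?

n = 34

Set Φ(δ − 1.645) = 0.75; then δ − 1.645 = Φ⁻¹(0.75) = 0.674, giving δ = 2.319.
δ = d·√n ⇒ n = (δ/d)² = (2.319 / 0.40)² = 33.62.
Round up to the next whole unit.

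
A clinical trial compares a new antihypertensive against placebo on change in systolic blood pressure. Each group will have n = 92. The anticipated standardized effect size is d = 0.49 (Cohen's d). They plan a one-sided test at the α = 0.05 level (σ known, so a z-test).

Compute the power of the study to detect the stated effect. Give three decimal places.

Noncentrality parameter: δ = d·√(n/2) = 0.49 × √(92/2) = 3.3233
Critical value for a one-sided test at α = 0.05: z_α = 1.645.
Power = Φ(δ − 1.645) = Φ(1.678) = 0.9534.

Power ≈ 0.953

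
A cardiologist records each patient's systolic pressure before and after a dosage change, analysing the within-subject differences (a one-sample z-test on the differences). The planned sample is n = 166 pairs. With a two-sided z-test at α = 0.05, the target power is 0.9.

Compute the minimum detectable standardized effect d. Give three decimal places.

Need Φ(δ − 1.960) = 0.9, so δ = 1.960 + 1.282 = 3.242.
(Lower-tail contribution to power is negligible for δ > 0.)
δ = d·√n ⇒ d = δ/√n = 3.242/√166 = 0.2516.

d ≈ 0.252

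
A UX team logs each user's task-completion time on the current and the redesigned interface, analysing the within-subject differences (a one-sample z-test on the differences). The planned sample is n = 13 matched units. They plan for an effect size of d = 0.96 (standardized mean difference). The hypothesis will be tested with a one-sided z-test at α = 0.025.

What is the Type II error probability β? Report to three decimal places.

Noncentrality parameter: δ = d·√n = 0.96 × √13 = 3.4613
One-sided α = 0.025 → critical value z_{0.025} = 1.960.
Power = Φ(δ − 1.960) = Φ(1.501) = 0.9334.
Type II error: β = 1 − power = 1 − 0.9334 = 0.0666.

β ≈ 0.067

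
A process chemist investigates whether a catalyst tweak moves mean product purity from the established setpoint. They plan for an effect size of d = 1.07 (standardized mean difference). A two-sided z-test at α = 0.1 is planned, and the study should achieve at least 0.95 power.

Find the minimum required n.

For power 0.95 need Φ(δ − z_{0.05}) = 0.95, so δ = z_{0.05} + z_{0.05} = 1.645 + 1.645 = 3.290.
(For δ > 0 the lower-tail rejection region contributes negligibly to power, so the one-term inversion is standard.)
δ = d·√n ⇒ n = (δ/d)² = (3.290 / 1.07)² = 9.45.
Round up to the next whole unit.

n = 10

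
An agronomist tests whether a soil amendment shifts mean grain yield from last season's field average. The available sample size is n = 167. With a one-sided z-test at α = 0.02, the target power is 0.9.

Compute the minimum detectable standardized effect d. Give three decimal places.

Required noncentrality: δ = z_{0.02} + z_{0.10} = 2.054 + 1.282 = 3.335.
δ = d·√n ⇒ d = δ/√n = 3.335/√167 = 0.2581.

d ≈ 0.258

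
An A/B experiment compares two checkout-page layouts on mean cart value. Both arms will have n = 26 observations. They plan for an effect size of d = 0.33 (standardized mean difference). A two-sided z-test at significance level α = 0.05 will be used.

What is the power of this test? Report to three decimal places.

Noncentrality parameter: δ = d·√(n/2) = 0.33 × √(26/2) = 1.1898
Critical value for a two-sided test at α = 0.05: z_{α/2} = 1.960.
Power = Φ(δ − 1.960) + Φ(−δ − 1.960) = Φ(-0.770) + Φ(-3.150) = 0.2206 + 0.0008 = 0.2214.

Power ≈ 0.221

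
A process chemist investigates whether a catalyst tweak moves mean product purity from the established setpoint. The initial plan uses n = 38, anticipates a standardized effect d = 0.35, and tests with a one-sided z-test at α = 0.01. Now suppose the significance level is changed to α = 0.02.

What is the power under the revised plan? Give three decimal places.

δ = d·√n = 0.35 × √38 = 2.1575 (unchanged). New critical value: z_{0.02} = 2.054.
Revised power = P(Z > 2.054 − δ) = Φ(0.104) = 0.5413.

Power ≈ 0.541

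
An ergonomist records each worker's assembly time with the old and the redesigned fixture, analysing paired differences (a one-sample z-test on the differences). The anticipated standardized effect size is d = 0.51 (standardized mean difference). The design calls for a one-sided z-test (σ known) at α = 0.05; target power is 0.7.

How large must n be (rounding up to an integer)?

n = 19

For power 0.7 need Φ(δ − z_{0.05}) = 0.7, so δ = z_{0.05} + z_{0.30} = 1.645 + 0.524 = 2.169.
δ = d·√n ⇒ n = (δ/d)² = (2.169 / 0.51)² = 18.09.
Round up to the next whole unit.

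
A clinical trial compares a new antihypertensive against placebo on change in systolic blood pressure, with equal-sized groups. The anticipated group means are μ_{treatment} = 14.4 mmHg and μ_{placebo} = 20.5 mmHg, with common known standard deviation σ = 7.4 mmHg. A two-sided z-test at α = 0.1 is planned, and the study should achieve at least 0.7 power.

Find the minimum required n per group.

n = 14 per group

Standardized effect: d = |μ_{treatment} − μ_{placebo}| / σ = |14.4 − 20.5| / 7.4 = 0.8243
Set Φ(δ − 1.645) = 0.7; then δ − 1.645 = Φ⁻¹(0.7) = 0.524, giving δ = 2.169.
(Ignoring the negligible lower-tail rejection probability gives the usual closed-form inversion.)
δ = d·√(n/2) ⇒ n = 2(δ/d)² = 2 × (2.169 / 0.8243)² = 13.85.
Round up to the next whole unit.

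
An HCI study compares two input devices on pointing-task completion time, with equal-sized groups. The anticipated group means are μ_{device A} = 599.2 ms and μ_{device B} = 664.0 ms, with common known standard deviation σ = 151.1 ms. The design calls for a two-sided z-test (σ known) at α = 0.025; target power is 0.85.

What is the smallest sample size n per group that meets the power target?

Standardized effect: d = |μ_{device A} − μ_{device B}| / σ = |599.2 − 664.0| / 151.1 = 0.4289
For power 0.85 need Φ(δ − z_{0.0125}) = 0.85, so δ = z_{0.0125} + z_{0.15} = 2.241 + 1.036 = 3.278.
(The Φ(−δ − z_{α/2}) term is vanishingly small for δ > 0 and is dropped in the standard sample-size formula.)
δ = d·√(n/2) ⇒ n = 2(δ/d)² = 2 × (3.278 / 0.4289)² = 116.84.
Round up to the next whole unit.

n = 117 per group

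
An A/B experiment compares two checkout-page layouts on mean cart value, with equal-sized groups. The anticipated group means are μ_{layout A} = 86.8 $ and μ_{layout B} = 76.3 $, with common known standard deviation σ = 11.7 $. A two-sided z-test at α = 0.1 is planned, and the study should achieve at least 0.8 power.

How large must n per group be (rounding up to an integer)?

n = 16 per group

Standardized effect: d = |μ_{layout A} − μ_{layout B}| / σ = |86.8 − 76.3| / 11.7 = 0.8974
For power 0.8 need Φ(δ − z_{0.05}) = 0.8, so δ = z_{0.05} + z_{0.20} = 1.645 + 0.842 = 2.486.
(For δ > 0 the lower-tail rejection region contributes negligibly to power, so the one-term inversion is standard.)
δ = d·√(n/2) ⇒ n = 2(δ/d)² = 2 × (2.486 / 0.8974)² = 15.35.
Rounding up, n = 16 per group.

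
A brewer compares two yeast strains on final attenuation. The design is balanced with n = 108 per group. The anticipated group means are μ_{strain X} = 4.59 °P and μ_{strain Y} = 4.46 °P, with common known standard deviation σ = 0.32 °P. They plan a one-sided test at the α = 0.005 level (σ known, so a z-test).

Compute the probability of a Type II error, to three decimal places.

Standardized effect: d = |μ_{strain X} − μ_{strain Y}| / σ = |4.59 − 4.46| / 0.32 = 0.4062
Noncentrality parameter: λ = d·√(n/2) = 0.4062 × √(108/2) = 2.9853
Critical value for a one-sided test at α = 0.005: z_α = 2.576.
Power = P(Z > 2.576 − λ) = Φ(0.409) = 0.6589.
Type II error: β = 1 − power = 1 − 0.6589 = 0.3411.

β ≈ 0.341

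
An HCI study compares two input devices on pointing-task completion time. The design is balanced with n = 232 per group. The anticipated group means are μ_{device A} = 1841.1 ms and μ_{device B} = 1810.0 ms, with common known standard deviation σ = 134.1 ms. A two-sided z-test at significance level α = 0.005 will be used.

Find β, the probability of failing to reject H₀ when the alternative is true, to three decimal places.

Standardized effect: d = |μ_{device A} − μ_{device B}| / σ = |1841.1 − 1810.0| / 134.1 = 0.2319
Noncentrality parameter: δ = d·√(n/2) = 0.2319 × √(232/2) = 2.4978
Two-sided α = 0.005 → critical value z_{0.0025} = 2.807.
Power = Φ(δ − 2.807) + Φ(−δ − 2.807) = Φ(-0.309) + Φ(-5.305) = 0.3786 + 0.0000 = 0.3786.
Type II error: β = 1 − power = 1 − 0.3786 = 0.6214.

β ≈ 0.621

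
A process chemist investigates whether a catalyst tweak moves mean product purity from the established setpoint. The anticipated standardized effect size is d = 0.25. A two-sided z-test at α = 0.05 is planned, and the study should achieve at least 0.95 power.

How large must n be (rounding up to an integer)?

n = 208

Set Φ(δ − 1.960) = 0.95; then δ − 1.960 = Φ⁻¹(0.95) = 1.645, giving δ = 3.605.
(Ignoring the negligible lower-tail rejection probability gives the usual closed-form inversion.)
δ = d·√n ⇒ n = (δ/d)² = (3.605 / 0.25)² = 207.92.
Round up to the next whole unit.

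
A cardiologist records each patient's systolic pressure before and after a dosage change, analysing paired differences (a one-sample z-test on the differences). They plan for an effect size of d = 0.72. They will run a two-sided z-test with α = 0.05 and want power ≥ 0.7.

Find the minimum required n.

n = 12

Set Φ(δ − 1.960) = 0.7; then δ − 1.960 = Φ⁻¹(0.7) = 0.524, giving δ = 2.484.
(Ignoring the negligible lower-tail rejection probability gives the usual closed-form inversion.)
δ = d·√n ⇒ n = (δ/d)² = (2.484 / 0.72)² = 11.91.
Rounding up, n = 12.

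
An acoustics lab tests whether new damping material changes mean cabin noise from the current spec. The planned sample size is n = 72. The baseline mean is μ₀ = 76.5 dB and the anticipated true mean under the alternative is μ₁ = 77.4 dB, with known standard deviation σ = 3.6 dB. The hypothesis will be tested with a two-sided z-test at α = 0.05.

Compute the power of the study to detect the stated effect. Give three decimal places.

Power ≈ 0.564

Standardized effect: d = |μ₁ − μ₀| / σ = |77.4 − 76.5| / 3.6 = 0.2500
Noncentrality parameter: λ = d·√n = 0.2500 × √72 = 2.1213
Critical value for a two-sided test at α = 0.05: z_{α/2} = 1.960.
Power = Φ(λ − 1.960) + Φ(−λ − 1.960) = Φ(0.161) + Φ(-4.081) = 0.5641 + 0.0000 = 0.5641.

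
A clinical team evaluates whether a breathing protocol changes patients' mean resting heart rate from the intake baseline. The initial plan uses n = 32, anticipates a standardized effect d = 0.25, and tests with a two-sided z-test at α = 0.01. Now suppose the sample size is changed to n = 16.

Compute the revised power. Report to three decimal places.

With n = 16: δ = d·√n = 0.25 × √16 = 1.0000. Critical value z_{0.005} = 2.576.
Revised power = Φ(δ − 2.576) + Φ(−δ − 2.576) = Φ(-1.576) + Φ(-3.576) = 0.0575 + 0.0002 = 0.0577.

Power ≈ 0.058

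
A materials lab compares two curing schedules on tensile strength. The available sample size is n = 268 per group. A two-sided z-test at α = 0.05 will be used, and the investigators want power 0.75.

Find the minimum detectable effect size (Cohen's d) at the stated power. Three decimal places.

Required noncentrality: δ = z_{0.025} + z_{0.25} = 1.960 + 0.674 = 2.634.
(The second rejection-region term Φ(−δ − z_{α/2}) is negligible and dropped.)
δ = d·√(n/2) ⇒ d = δ/√(n/2) = 2.634/√(268/2) = 0.2276.

d ≈ 0.228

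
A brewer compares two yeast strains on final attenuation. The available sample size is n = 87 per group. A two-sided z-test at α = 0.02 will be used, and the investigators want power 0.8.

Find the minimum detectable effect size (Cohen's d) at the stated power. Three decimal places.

d ≈ 0.480

Need Φ(δ − 2.326) = 0.8, so δ = 2.326 + 0.842 = 3.168.
(Lower-tail contribution to power is negligible for δ > 0.)
δ = d·√(n/2) ⇒ d = δ/√(n/2) = 3.168/√(87/2) = 0.4803.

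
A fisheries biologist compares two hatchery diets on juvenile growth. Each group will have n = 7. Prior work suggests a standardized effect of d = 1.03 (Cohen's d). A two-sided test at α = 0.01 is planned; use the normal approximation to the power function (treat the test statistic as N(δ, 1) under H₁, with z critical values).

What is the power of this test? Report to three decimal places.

Noncentrality parameter: δ = d·√(n/2) = 1.03 × √(7/2) = 1.9270
Two-sided α = 0.01 → critical value z_{0.005} = 2.576.
Power = Φ(δ − 2.576) + Φ(−δ − 2.576) = Φ(-0.649) + Φ(-4.503) = 0.2582 + 0.0000 = 0.2582.

Power ≈ 0.258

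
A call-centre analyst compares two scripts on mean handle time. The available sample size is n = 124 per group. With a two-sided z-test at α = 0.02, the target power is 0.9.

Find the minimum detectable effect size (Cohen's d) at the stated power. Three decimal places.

d ≈ 0.458

Required noncentrality: δ = z_{0.01} + z_{0.10} = 2.326 + 1.282 = 3.608.
(Lower-tail contribution to power is negligible for δ > 0.)
δ = d·√(n/2) ⇒ d = δ/√(n/2) = 3.608/√(124/2) = 0.4582.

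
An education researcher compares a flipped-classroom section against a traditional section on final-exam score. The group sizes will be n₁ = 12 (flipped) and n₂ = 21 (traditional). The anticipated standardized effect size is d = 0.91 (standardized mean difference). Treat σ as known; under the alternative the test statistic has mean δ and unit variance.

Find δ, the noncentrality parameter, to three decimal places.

The noncentrality parameter scales effect size by the design's sample-size factor: δ = d / √(1/n₁ + 1/n₂) = 0.91 / √(1/12 + 1/21) = 2.5147

δ ≈ 2.515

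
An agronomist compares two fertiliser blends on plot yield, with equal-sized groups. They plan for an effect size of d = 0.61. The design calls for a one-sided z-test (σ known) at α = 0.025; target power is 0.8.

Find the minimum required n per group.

n = 43 per group

Set Φ(δ − 1.960) = 0.8; then δ − 1.960 = Φ⁻¹(0.8) = 0.842, giving δ = 2.802.
δ = d·√(n/2) ⇒ n = 2(δ/d)² = 2 × (2.802 / 0.61)² = 42.19.
Rounding up, n = 43 per group.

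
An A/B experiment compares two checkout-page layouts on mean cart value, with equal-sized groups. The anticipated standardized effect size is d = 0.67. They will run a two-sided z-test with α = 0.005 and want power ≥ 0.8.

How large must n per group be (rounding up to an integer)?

For power 0.8 need Φ(δ − z_{0.0025}) = 0.8, so δ = z_{0.0025} + z_{0.20} = 2.807 + 0.842 = 3.649.
(For δ > 0 the lower-tail rejection region contributes negligibly to power, so the one-term inversion is standard.)
δ = d·√(n/2) ⇒ n = 2(δ/d)² = 2 × (3.649 / 0.67)² = 59.31.
Rounding up, n = 60 per group.

n = 60 per group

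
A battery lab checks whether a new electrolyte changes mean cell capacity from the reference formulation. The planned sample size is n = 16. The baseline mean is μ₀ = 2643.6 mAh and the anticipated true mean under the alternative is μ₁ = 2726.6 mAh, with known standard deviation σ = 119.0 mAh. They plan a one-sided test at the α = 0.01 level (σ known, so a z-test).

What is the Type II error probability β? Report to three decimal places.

β ≈ 0.321

Standardized effect: d = |μ₁ − μ₀| / σ = |2726.6 − 2643.6| / 119.0 = 0.6975
Noncentrality parameter: δ = d·√n = 0.6975 × √16 = 2.7899
One-sided α = 0.01 → critical value z_{0.01} = 2.326.
Power = P(Z > 2.326 − δ) = Φ(0.464) = 0.6785.
Type II error: β = 1 − power = 1 − 0.6785 = 0.3215.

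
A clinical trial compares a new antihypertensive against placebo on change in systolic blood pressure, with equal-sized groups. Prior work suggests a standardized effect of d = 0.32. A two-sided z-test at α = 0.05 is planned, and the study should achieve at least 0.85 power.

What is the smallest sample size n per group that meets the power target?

Set Φ(δ − 1.960) = 0.85; then δ − 1.960 = Φ⁻¹(0.85) = 1.036, giving δ = 2.996.
(Ignoring the negligible lower-tail rejection probability gives the usual closed-form inversion.)
δ = d·√(n/2) ⇒ n = 2(δ/d)² = 2 × (2.996 / 0.32)² = 175.36.
Round up to the next whole unit.

n = 176 per group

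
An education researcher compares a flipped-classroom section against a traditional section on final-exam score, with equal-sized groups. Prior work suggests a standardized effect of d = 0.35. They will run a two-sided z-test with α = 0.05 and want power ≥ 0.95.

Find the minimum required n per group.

n = 213 per group

For power 0.95 need Φ(δ − z_{0.025}) = 0.95, so δ = z_{0.025} + z_{0.05} = 1.960 + 1.645 = 3.605.
(For δ > 0 the lower-tail rejection region contributes negligibly to power, so the one-term inversion is standard.)
δ = d·√(n/2) ⇒ n = 2(δ/d)² = 2 × (3.605 / 0.35)² = 212.16.
Round up to the next whole unit.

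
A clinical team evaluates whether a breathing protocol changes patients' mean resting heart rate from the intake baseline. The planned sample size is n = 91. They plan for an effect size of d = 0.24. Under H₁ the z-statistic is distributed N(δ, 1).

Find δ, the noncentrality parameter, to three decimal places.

δ = d·√n = 0.24 × √91 = 2.2895

δ ≈ 2.289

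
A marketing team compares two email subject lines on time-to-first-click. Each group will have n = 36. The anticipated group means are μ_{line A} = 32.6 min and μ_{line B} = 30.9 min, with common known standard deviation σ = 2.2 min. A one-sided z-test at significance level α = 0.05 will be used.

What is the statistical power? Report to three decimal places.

Power ≈ 0.949

Standardized effect: d = |μ_{line A} − μ_{line B}| / σ = |32.6 − 30.9| / 2.2 = 0.7727
Noncentrality parameter: δ = d·√(n/2) = 0.7727 × √(36/2) = 3.2784
Critical value for a one-sided test at α = 0.05: z_α = 1.645.
Power = Φ(δ − 1.645) = Φ(1.634) = 0.9488.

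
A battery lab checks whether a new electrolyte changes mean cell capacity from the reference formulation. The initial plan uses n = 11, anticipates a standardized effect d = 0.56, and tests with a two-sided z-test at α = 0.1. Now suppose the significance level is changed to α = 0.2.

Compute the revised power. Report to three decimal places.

δ = d·√n = 0.56 × √11 = 1.8573 (unchanged). New critical value: z_{0.1} = 1.282.
Revised power = Φ(δ − 1.282) + Φ(−δ − 1.282) = Φ(0.576) + Φ(-3.139) = 0.7176 + 0.0008 = 0.7185.

Power ≈ 0.718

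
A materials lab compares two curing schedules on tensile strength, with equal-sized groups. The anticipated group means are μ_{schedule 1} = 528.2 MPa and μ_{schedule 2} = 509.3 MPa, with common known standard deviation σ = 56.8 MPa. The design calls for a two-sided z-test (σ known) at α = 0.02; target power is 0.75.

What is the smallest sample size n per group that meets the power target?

Standardized effect: d = |μ_{schedule 1} − μ_{schedule 2}| / σ = |528.2 − 509.3| / 56.8 = 0.3327
Set Φ(δ − 2.326) = 0.75; then δ − 2.326 = Φ⁻¹(0.75) = 0.674, giving δ = 3.001.
(For δ > 0 the lower-tail rejection region contributes negligibly to power, so the one-term inversion is standard.)
δ = d·√(n/2) ⇒ n = 2(δ/d)² = 2 × (3.001 / 0.3327)² = 162.66.
Rounding up, n = 163 per group.

n = 163 per group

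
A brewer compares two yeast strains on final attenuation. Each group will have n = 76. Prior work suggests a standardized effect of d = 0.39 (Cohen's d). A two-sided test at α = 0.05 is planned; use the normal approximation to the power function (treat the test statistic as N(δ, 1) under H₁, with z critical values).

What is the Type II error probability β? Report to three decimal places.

β ≈ 0.328

Noncentrality parameter: δ = d·√(n/2) = 0.39 × √(76/2) = 2.4041
Two-sided α = 0.05 → critical value z_{0.025} = 1.960.
Power = Φ(δ − 1.960) + Φ(−δ − 1.960) = Φ(0.444) + Φ(-4.364) = 0.6715 + 0.0000 = 0.6715.
Type II error: β = 1 − power = 1 − 0.6715 = 0.3285.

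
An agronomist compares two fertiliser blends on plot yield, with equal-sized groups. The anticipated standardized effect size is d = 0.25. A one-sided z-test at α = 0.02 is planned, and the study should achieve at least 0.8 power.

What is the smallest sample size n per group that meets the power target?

n = 269 per group

Set Φ(δ − 2.054) = 0.8; then δ − 2.054 = Φ⁻¹(0.8) = 0.842, giving δ = 2.895.
δ = d·√(n/2) ⇒ n = 2(δ/d)² = 2 × (2.895 / 0.25)² = 268.26.
Round up to the next whole unit.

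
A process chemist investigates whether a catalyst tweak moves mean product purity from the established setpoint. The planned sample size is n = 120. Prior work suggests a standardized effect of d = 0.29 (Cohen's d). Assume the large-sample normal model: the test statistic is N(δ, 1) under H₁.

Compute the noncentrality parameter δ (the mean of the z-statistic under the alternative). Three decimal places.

δ = d·√n = 0.29 × √120 = 3.1768

δ ≈ 3.177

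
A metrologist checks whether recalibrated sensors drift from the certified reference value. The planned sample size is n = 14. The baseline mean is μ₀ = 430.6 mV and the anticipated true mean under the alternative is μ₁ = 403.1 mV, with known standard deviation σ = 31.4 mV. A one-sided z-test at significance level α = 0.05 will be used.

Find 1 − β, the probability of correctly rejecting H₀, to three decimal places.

Power ≈ 0.949

Standardized effect: d = |μ₁ − μ₀| / σ = |403.1 − 430.6| / 31.4 = 0.8758
Noncentrality parameter: δ = d·√n = 0.8758 × √14 = 3.2769
One-sided α = 0.05 → critical value z_{0.05} = 1.645.
Power = Φ(δ − 1.645) = Φ(1.632) = 0.9487.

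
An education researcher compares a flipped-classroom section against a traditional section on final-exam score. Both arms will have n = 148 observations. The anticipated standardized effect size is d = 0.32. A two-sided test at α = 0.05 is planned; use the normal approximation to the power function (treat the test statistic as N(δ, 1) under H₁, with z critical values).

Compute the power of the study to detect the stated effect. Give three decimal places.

Noncentrality parameter: δ = d·√(n/2) = 0.32 × √(148/2) = 2.7527
Critical value for a two-sided test at α = 0.05: z_{α/2} = 1.960.
Power = Φ(δ − 1.960) + Φ(−δ − 1.960) = Φ(0.793) + Φ(-4.713) = 0.7860 + 0.0000 = 0.7860.

Power ≈ 0.786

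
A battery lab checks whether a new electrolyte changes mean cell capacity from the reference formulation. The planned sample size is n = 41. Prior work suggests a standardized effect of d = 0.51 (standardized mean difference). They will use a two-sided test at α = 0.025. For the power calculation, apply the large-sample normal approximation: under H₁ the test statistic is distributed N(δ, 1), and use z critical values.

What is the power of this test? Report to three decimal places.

Power ≈ 0.847

Noncentrality parameter: δ = d·√n = 0.51 × √41 = 3.2656
Critical value for a two-sided test at α = 0.025: z_{α/2} = 2.241.
Power = Φ(δ − 2.241) + Φ(−δ − 2.241) = Φ(1.024) + Φ(-5.507) = 0.8471 + 0.0000 = 0.8471.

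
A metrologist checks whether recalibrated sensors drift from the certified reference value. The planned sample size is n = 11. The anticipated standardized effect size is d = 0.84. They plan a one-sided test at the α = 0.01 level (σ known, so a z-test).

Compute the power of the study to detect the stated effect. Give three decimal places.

Power ≈ 0.677

Noncentrality parameter: δ = d·√n = 0.84 × √11 = 2.7860
One-sided α = 0.01 → critical value z_{0.01} = 2.326.
Power = P(Z > 2.326 − δ) = Φ(0.460) = 0.6771.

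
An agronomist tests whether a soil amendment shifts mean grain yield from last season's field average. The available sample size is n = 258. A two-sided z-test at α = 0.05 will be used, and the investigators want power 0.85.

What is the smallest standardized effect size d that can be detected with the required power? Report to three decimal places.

Required noncentrality: δ = z_{0.025} + z_{0.15} = 1.960 + 1.036 = 2.996.
(The second rejection-region term Φ(−δ − z_{α/2}) is negligible and dropped.)
δ = d·√n ⇒ d = δ/√n = 2.996/√258 = 0.1865.

d ≈ 0.187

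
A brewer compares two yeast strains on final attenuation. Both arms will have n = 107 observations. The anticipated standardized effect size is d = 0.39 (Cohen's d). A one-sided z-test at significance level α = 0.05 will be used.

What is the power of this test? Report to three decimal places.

Noncentrality parameter: δ = d·√(n/2) = 0.39 × √(107/2) = 2.8526
Critical value for a one-sided test at α = 0.05: z_α = 1.645.
Power = Φ(δ − 1.645) = Φ(1.208) = 0.8864.

Power ≈ 0.886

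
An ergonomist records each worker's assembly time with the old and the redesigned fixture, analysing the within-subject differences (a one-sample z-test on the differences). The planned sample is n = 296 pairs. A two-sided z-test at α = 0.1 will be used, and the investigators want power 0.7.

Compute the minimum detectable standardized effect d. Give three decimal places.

d ≈ 0.126

Required noncentrality: δ = z_{0.05} + z_{0.30} = 1.645 + 0.524 = 2.169.
(Lower-tail contribution to power is negligible for δ > 0.)
δ = d·√n ⇒ d = δ/√n = 2.169/√296 = 0.1261.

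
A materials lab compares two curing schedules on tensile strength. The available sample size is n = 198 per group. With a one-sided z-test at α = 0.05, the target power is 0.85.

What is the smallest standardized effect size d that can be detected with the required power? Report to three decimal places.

d ≈ 0.269

Required noncentrality: δ = z_{0.05} + z_{0.15} = 1.645 + 1.036 = 2.681.
δ = d·√(n/2) ⇒ d = δ/√(n/2) = 2.681/√(198/2) = 0.2695.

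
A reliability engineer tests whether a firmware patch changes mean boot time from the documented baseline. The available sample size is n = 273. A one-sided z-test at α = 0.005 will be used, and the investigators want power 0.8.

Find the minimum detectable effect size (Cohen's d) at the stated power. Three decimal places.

Required noncentrality: δ = z_{0.005} + z_{0.20} = 2.576 + 0.842 = 3.417.
δ = d·√n ⇒ d = δ/√n = 3.417/√273 = 0.2068.

d ≈ 0.207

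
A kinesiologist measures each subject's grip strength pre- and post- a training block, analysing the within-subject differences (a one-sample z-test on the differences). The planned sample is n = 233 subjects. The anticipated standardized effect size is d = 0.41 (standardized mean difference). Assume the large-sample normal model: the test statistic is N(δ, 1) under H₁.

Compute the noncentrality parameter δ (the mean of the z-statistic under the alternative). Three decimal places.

δ ≈ 6.258

δ = d·√n = 0.41 × √233 = 6.2584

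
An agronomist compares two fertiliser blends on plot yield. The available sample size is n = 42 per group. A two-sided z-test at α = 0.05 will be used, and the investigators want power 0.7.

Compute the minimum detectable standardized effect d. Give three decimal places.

d ≈ 0.542

Required noncentrality: δ = z_{0.025} + z_{0.30} = 1.960 + 0.524 = 2.484.
(The second rejection-region term Φ(−δ − z_{α/2}) is negligible and dropped.)
δ = d·√(n/2) ⇒ d = δ/√(n/2) = 2.484/√(42/2) = 0.5421.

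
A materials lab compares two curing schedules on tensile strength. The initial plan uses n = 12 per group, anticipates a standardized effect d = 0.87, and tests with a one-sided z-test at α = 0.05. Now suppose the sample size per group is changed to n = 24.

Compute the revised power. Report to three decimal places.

Power ≈ 0.914

With n = 24 per group: δ = d·√(n/2) = 0.87 × √(24/2) = 3.0138. Critical value z_{0.05} = 1.645.
Revised power = P(Z > 1.645 − δ) = Φ(1.369) = 0.9145.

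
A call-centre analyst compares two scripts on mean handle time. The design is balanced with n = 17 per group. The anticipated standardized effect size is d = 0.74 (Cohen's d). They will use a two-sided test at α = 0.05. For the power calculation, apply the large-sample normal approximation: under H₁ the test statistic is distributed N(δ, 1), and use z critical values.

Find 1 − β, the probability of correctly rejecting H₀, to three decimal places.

Power ≈ 0.578

Noncentrality parameter: λ = d·√(n/2) = 0.74 × √(17/2) = 2.1575
Critical value for a two-sided test at α = 0.05: z_{α/2} = 1.960.
Power = Φ(λ − 1.960) + Φ(−λ − 1.960) = Φ(0.197) + Φ(-4.117) = 0.5783 + 0.0000 = 0.5783.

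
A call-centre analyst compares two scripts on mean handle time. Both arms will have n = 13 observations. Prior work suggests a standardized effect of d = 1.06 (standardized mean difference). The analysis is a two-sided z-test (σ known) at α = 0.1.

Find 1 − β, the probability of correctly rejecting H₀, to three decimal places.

Power ≈ 0.855

Noncentrality parameter: δ = d·√(n/2) = 1.06 × √(13/2) = 2.7025
Two-sided α = 0.1 → critical value z_{0.05} = 1.645.
Power = Φ(δ − 1.645) + Φ(−δ − 1.645) = Φ(1.058) + Φ(-4.347) = 0.8549 + 0.0000 = 0.8549.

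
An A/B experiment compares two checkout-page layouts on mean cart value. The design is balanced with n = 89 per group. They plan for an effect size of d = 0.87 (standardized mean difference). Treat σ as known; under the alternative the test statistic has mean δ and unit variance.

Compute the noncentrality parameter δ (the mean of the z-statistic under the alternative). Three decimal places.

δ ≈ 5.804

δ = d·√(n/2) = 0.87 × √(89/2) = 5.8036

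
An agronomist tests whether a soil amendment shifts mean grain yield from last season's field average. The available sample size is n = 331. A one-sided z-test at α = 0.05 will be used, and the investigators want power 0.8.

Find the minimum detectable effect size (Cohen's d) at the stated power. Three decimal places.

d ≈ 0.137

Required noncentrality: δ = z_{0.05} + z_{0.20} = 1.645 + 0.842 = 2.486.
δ = d·√n ⇒ d = δ/√n = 2.486/√331 = 0.1367.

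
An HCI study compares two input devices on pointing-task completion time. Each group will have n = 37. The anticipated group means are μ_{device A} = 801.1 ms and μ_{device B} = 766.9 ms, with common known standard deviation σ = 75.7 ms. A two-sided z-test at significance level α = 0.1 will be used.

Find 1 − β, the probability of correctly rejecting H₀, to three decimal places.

Power ≈ 0.617

Standardized effect: d = |μ_{device A} − μ_{device B}| / σ = |801.1 − 766.9| / 75.7 = 0.4518
Noncentrality parameter: δ = d·√(n/2) = 0.4518 × √(37/2) = 1.9432
Two-sided α = 0.1 → critical value z_{0.05} = 1.645.
Power = Φ(δ − 1.645) + Φ(−δ − 1.645) = Φ(0.298) + Φ(-3.588) = 0.6173 + 0.0002 = 0.6174.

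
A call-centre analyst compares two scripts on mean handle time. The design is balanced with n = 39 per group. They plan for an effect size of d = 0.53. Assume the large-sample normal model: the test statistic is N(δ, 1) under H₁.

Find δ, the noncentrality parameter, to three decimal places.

δ = d·√(n/2) = 0.53 × √(39/2) = 2.3404

δ ≈ 2.340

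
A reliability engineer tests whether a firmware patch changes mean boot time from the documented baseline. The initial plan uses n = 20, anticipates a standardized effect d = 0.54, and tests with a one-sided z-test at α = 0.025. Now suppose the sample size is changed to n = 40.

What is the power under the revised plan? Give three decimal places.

Power ≈ 0.927

With n = 40: δ = d·√n = 0.54 × √40 = 3.4153. Critical value z_{0.025} = 1.960.
Revised power = P(Z > 1.960 − δ) = Φ(1.455) = 0.9272.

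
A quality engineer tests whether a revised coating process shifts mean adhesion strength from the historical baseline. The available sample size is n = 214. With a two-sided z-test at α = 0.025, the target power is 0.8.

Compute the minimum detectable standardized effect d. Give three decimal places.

Need Φ(δ − 2.241) = 0.8, so δ = 2.241 + 0.842 = 3.083.
(The second rejection-region term Φ(−δ − z_{α/2}) is negligible and dropped.)
δ = d·√n ⇒ d = δ/√n = 3.083/√214 = 0.2108.

d ≈ 0.211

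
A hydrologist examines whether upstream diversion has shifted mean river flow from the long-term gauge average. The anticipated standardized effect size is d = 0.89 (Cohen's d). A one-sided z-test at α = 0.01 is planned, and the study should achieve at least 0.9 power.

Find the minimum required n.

Set Φ(δ − 2.326) = 0.9; then δ − 2.326 = Φ⁻¹(0.9) = 1.282, giving δ = 3.608.
δ = d·√n ⇒ n = (δ/d)² = (3.608 / 0.89)² = 16.43.
Round up to the next whole unit.

n = 17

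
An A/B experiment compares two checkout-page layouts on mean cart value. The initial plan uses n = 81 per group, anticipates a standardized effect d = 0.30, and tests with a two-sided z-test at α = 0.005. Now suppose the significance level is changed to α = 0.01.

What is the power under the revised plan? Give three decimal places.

Power ≈ 0.253

δ = d·√(n/2) = 0.30 × √(81/2) = 1.9092 (unchanged). New critical value: z_{0.005} = 2.576.
Revised power = Φ(δ − 2.576) + Φ(−δ − 2.576) = Φ(-0.667) + Φ(-4.485) = 0.2525 + 0.0000 = 0.2525.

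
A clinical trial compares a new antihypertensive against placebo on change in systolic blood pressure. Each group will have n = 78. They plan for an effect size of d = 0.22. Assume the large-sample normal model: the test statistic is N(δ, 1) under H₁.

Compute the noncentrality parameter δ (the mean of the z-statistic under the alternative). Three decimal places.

δ ≈ 1.374

The noncentrality parameter scales effect size by the design's sample-size factor: δ = d·√(n/2) = 0.22 × √(78/2) = 1.3739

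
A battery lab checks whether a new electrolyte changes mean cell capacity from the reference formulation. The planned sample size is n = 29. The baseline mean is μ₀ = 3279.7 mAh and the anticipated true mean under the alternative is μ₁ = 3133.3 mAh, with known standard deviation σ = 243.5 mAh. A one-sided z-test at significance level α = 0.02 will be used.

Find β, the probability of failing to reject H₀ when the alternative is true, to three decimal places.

β ≈ 0.118

Standardized effect: d = |μ₁ − μ₀| / σ = |3133.3 − 3279.7| / 243.5 = 0.6012
Noncentrality parameter: δ = d·√n = 0.6012 × √29 = 3.2377
Critical value for a one-sided test at α = 0.02: z_α = 2.054.
Power = Φ(δ − 2.054) = Φ(1.184) = 0.8818.
Type II error: β = 1 − power = 1 − 0.8818 = 0.1182.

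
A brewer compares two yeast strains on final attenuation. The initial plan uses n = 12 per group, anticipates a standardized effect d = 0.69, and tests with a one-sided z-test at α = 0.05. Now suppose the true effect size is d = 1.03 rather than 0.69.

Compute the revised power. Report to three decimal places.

With d = 1.03: δ = d·√(n/2) = 1.03 × √(12/2) = 2.5230. Critical value z_{0.05} = 1.645.
Revised power = Φ(δ − 1.645) = Φ(0.878) = 0.8101.

Power ≈ 0.810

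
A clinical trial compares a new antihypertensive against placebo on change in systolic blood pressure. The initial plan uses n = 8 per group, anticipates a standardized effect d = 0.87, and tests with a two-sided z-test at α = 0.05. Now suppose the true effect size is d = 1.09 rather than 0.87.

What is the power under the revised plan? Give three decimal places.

Power ≈ 0.587

With d = 1.09: δ = d·√(n/2) = 1.09 × √(8/2) = 2.1800. Critical value z_{0.025} = 1.960.
Revised power = Φ(δ − 1.960) + Φ(−δ − 1.960) = Φ(0.220) + Φ(-4.140) = 0.5871 + 0.0000 = 0.5871.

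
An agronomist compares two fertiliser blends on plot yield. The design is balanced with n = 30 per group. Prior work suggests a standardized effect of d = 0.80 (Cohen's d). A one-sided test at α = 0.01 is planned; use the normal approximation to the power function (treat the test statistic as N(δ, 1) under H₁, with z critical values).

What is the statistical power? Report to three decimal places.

Noncentrality parameter: λ = d·√(n/2) = 0.80 × √(30/2) = 3.0984
Critical value for a one-sided test at α = 0.01: z_α = 2.326.
Power = Φ(λ − 2.326) = Φ(0.772) = 0.7800.

Power ≈ 0.780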